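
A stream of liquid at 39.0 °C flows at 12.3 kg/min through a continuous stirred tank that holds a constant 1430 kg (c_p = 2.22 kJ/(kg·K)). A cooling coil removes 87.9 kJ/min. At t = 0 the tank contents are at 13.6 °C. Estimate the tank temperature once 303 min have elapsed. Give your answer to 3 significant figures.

M c_p dT/dt = ṁ c_p (T_in − T) − Q̇.
τ = M/ṁ = 116.26 min; T_ss = T_in − Q̇/(ṁ c_p) = 39.0 − 87.9/(12.3·2.22) = 35.781 °C.
Integrating: T(t) = T_ss + (T₀ − T_ss) e^(−t/τ).
T(303) = 35.781 + (-22.181)·e^(−303/116.26) = 35.781 + (-22.181)·0.073813 = 34.144 °C.

34.1 °C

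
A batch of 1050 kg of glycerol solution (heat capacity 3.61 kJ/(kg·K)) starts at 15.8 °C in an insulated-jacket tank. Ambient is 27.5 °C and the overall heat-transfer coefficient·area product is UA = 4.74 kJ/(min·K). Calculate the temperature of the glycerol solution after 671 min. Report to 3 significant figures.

22.4 °C

Lumped-capacitance energy balance: M c_p dT/dt = UA(T_amb − T).
dT/dt = (T_ss − T)/τ with T_ss = T_amb = 27.500 °C, τ = M c_p/UA = 1050·3.61/4.74 = 799.68 min.
Integrating: T(t) = T_ss + (T₀ − T_ss) e^(−t/τ).
T(671) = 27.500 + (-11.700)·0.43211 = 22.444 °C.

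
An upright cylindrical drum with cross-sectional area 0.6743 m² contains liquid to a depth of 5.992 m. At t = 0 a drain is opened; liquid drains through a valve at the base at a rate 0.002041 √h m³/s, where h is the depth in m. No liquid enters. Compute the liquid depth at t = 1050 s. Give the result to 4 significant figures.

0.7375 m

A dh/dt = −Q_out = −0.002041 √h.
This is separable: 2 d(√h)/dt = −0.002041/A, so √h = √h₀ − (0.002041/(2A)) t.
√h = √5.992 − 0.002041·1050/(2·0.6743) = 2.44786 − 1.58909 = 0.858764.
h = 0.858764² = 0.737475 m.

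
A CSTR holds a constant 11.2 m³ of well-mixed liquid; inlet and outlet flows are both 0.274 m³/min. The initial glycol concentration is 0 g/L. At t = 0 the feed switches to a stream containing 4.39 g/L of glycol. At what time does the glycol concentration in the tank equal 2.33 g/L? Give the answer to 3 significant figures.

Transient balance on the dissolved component: V dC/dt = Q(C_in − C), so τ = V/Q = 40.876 min.
C(t) = C_in + (C₀ − C_in) e^(−t/τ). Set C = 2.33 and solve for t:
e^(−t/τ) = (C − C_in)/(C₀ − C_in) = (2.33 − 4.39)/(0 − 4.39) = 0.46925
t = −τ ln(…) = 40.876 × 0.75662 = 30.928 min.

30.9 min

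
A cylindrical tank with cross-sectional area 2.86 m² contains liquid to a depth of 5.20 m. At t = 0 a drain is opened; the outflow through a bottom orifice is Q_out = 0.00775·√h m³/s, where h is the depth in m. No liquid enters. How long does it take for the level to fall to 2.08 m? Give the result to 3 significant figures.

619 s

Mass balance (ρ constant): A dh/dt = −0.00775 √h.
∫ h^(−1/2) dh = −(0.00775/A) ∫ dt, giving 2√h = 2√h₀ − (0.00775/A) t.
t = 2A(√h₀ − √h)/0.00775 = 2·2.86·(√5.20 − √2.08)/0.00775
  = 5.7200 × (2.2804 − 1.4422) / 0.00775 = 618.59 s.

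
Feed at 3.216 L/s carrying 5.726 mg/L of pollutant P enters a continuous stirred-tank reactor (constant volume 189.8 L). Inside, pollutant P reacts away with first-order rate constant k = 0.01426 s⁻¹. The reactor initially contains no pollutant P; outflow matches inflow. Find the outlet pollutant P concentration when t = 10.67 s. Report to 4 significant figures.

0.8805 mg/L

Accumulation = in − out − consumed: V dC/dt = Q C_in − Q C − k V C.
dC/dt = (Q/V) C_in − (Q/V + k) C; effective rate a = Q/V + k = 0.0169442 + 0.01426 = 0.0312042 s⁻¹.
C_ss = Q C_in/(Q + kV) = 3.10927 mg/L; C(t) = C_ss + (C₀ − C_ss) e^(−a t).
C(10.67) = 3.10927 + (-3.10927)·e^(−0.0312042·10.67) = 3.10927 + (-3.10927)·0.716807 = 0.880523 mg/L.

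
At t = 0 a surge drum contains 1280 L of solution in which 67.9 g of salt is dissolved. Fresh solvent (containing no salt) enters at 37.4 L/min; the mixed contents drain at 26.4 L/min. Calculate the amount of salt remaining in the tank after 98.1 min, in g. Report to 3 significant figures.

Total volume: dV/dt = Q_in − Q_out = 11.000 L/min, so V(t) = 1280 + 11.000 t and V(98.1) = 2359.1 L.
Solute balance: dm/dt = 0 − Q_out C = −Q_out m/V(t).
dm/m = −Q_out dt/(V₀ + 11.000 t); integrating gives ln(m/m₀) = −(Q_out/(Q_in−Q_out)) ln(V/V₀).
m = m₀ (V₀/V)^(Q_out/(Q_in−Q_out)) = 67.9 × (1280/2359.1)^(2.4000) = 15.652 g.

15.7 g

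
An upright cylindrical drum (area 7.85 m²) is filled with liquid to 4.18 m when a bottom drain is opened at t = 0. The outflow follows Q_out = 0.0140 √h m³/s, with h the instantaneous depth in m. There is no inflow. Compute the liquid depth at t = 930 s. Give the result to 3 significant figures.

With no inflow, A dh/dt = −0.0140 √h.
∫ h^(−1/2) dh = −(0.0140/A) ∫ dt, giving 2√h = 2√h₀ − (0.0140/A) t.
√h = √4.18 − 0.0140·930/(2·7.85) = 2.0445 − 0.82930 = 1.2152.
h = 1.2152² = 1.4767 m.

1.48 m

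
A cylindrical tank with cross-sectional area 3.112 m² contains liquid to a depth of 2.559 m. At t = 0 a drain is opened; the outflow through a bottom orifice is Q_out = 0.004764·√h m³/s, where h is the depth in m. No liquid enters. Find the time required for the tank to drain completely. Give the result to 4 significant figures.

A dh/dt = −Q_out = −0.004764 √h.
Separate and integrate: 2(√h − √h₀) = −(0.004764/A) t.
Set h = 0: 2√h₀ = (0.004764/A) t_empty ⇒ t_empty = 2A√h₀/0.004764.
t_empty = 2·3.112·√2.559/0.004764 = 6.22400·1.59969/0.004764 = 2089.94 s.

2090 s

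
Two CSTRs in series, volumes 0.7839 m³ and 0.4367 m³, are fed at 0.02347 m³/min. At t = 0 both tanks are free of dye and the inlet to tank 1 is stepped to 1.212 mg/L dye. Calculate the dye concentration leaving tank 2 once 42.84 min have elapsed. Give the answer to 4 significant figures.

Species balance on tank i: dCᵢ/dt = (Cᵢ₋₁ − Cᵢ)/τᵢ with τᵢ = Vᵢ/Q.
τ₁ = 0.7839/0.02347 = 33.4001 min; τ₂ = 0.4367/0.02347 = 18.6067 min.
Solving the cascade with C₁(0)=C₂(0)=0 gives C₂(t) = C_in[1 − (τ₁ e^(−t/τ₁) − τ₂ e^(−t/τ₂))/(τ₁ − τ₂)].
At t = 42.84: e^(−t/τ₁) = 0.277307, e^(−t/τ₂) = 0.100019.
C₂ = 1.212·[1 − (33.4001·0.277307 − 18.6067·0.100019)/(14.7934)] = 1.212·0.499706 = 0.605643 mg/L.

0.6056 mg/L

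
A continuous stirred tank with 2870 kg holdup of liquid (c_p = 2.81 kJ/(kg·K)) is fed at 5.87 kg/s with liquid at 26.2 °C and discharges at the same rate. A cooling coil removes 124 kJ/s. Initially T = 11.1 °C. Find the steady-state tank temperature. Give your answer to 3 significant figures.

Unsteady energy balance on the tank contents: M c_p dT/dt = ṁ c_p (T_in − T) − 124.
At steady state dT/dt = 0 ⇒ T_ss = T_in − Q̇/(ṁ c_p) = 26.2 − 124/(5.87·2.81) = 18.682 °C.

18.7 °C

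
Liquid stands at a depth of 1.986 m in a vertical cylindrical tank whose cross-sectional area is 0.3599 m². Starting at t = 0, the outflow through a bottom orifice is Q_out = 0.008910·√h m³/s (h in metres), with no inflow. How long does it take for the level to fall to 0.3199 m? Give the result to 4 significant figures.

68.16 s

A dh/dt = −Q_out = −0.008910 √h.
Separate and integrate: 2(√h − √h₀) = −(0.008910/A) t.
t = 2A(√h₀ − √h)/0.008910 = 2·0.3599·(√1.986 − √0.3199)/0.008910
  = 0.719800 × (1.40926 − 0.565597) / 0.008910 = 68.1555 s.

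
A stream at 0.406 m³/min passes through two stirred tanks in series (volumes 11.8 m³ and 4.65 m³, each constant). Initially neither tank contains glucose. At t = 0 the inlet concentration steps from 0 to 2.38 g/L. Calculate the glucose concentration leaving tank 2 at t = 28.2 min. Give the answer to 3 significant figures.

Time constants: τᵢ = Vᵢ/Q for each well-mixed tank.
τ₁ = 11.8/0.406 = 29.064 min; τ₂ = 4.65/0.406 = 11.453 min.
Tank 1: C₁ = C_in(1 − e^(−t/τ₁)). Tank 2 (τ₁ ≠ τ₂): C₂ = C_in[1 − (τ₁ e^(−t/τ₁) − τ₂ e^(−t/τ₂))/(τ₁ − τ₂)].
At t = 28.2: e^(−t/τ₁) = 0.37898, e^(−t/τ₂) = 0.085248.
C₂ = 2.38·[1 − (29.064·0.37898 − 11.453·0.085248)/(17.611)] = 2.38·0.42999 = 1.0234 g/L.

1.02 g/L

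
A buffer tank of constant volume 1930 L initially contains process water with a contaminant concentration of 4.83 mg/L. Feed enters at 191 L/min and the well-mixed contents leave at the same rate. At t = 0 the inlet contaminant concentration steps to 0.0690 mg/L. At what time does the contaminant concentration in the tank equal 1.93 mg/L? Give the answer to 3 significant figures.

Species balance: V dC/dt = Q(C_in − C) ⇒ τ = V/Q = 10.105 min.
C(t) = C_in + (C₀ − C_in) e^(−t/τ). Set C = 1.93 and solve for t:
e^(−t/τ) = (C − C_in)/(C₀ − C_in) = (1.93 − 0.0690)/(4.83 − 0.0690) = 0.39088
t = −τ ln(…) = 10.105 × 0.93934 = 9.4918 min.

9.49 min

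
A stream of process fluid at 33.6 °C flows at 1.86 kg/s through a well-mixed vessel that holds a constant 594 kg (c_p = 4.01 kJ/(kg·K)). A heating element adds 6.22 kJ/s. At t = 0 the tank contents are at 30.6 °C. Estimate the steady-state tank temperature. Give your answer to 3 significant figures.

34.4 °C

Energy balance: M c_p dT/dt = ṁ c_p (T_in − T) + 6.22.
At steady state dT/dt = 0 ⇒ T_ss = T_in + Q̇/(ṁ c_p) = 33.6 + 6.22/(1.86·4.01) = 34.434 °C.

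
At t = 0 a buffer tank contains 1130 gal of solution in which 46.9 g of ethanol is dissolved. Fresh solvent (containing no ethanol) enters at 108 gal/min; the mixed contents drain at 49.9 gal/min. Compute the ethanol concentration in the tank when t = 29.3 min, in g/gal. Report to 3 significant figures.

0.00752 g/gal

Let m(t) be the amount of ethanol. Volume: V(t) = V₀ + (Q_in − Q_out) t = 1130 + 58.100 t; V(29.3) = 2832.3 gal.
Species balance (pure solvent in): dm/dt = −Q_out · m/V(t).
Separate: dm/m = −Q_out dt/V(t) ⇒ ln(m/m₀) = −(Q_out/(Q_in−Q_out)) ln(V/V₀).
m = m₀ (V₀/V)^(Q_out/(Q_in−Q_out)) = 46.9 × (1130/2832.3)^(0.85886) = 21.302 g.
C = m/V = 21.302/2832.3 = 0.0075212 g/gal.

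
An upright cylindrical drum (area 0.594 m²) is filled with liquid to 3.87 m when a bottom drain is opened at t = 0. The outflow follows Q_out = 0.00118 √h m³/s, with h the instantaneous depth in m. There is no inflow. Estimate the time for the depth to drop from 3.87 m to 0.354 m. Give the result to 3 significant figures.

Mass balance (ρ constant): A dh/dt = −0.00118 √h.
Separate and integrate: 2(√h − √h₀) = −(0.00118/A) t.
t = 2A(√h₀ − √h)/0.00118 = 2·0.594·(√3.87 − √0.354)/0.00118
  = 1.1880 × (1.9672 − 0.59498) / 0.00118 = 1381.6 s.

1380 s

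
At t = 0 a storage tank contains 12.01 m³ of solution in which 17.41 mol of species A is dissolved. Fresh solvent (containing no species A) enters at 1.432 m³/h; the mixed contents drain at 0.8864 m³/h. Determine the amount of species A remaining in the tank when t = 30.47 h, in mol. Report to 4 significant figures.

Total volume: dV/dt = Q_in − Q_out = 0.545600 m³/h, so V(t) = 12.01 + 0.545600 t and V(30.47) = 28.6344 m³.
Species balance (pure solvent in): dm/dt = −Q_out · m/V(t).
Separate: dm/m = −Q_out dt/V(t) ⇒ ln(m/m₀) = −(Q_out/(Q_in−Q_out)) ln(V/V₀).
m = m₀ (V₀/V)^(Q_out/(Q_in−Q_out)) = 17.41 × (12.01/28.6344)^(1.62463) = 4.24376 mol.

4.244 mol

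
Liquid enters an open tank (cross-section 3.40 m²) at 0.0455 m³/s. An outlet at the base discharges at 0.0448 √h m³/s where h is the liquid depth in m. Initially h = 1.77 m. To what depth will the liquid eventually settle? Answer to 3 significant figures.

Accumulation of liquid (constant cross-section A): A dh/dt = Q_in − 0.0448 √h. At steady state dh/dt = 0:
Q_in = 0.0448 √h_ss ⇒ √h_ss = 0.0455/0.0448 = 1.0156.
h_ss = 1.0156² = 1.0315 m. (Since h₀ = 1.77 m > h_ss, the level will fall toward this value.)

1.03 m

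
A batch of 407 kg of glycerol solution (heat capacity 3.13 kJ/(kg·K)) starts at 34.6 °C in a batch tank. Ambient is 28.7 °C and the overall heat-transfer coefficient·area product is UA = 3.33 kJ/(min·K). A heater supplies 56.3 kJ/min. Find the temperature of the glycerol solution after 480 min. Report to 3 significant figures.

42.5 °C

Lumped-capacitance energy balance: M c_p dT/dt = UA(T_amb − T) + Q̇.
dT/dt = (T_ss − T)/τ with T_ss = T_amb + Q̇/UA = 28.7 + 56.3/3.33 = 45.607 °C, τ = M c_p/UA = 407·3.13/3.33 = 382.56 min.
T approaches T_ss exponentially: T(t) = T_ss + (T₀ − T_ss) e^(−t/τ).
T(480) = 45.607 + (-11.007)·0.28516 = 42.468 °C.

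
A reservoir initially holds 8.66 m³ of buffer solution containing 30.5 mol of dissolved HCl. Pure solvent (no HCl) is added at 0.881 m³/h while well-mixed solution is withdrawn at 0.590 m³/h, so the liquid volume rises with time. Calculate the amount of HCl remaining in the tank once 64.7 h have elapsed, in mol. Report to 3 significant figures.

Total volume: dV/dt = Q_in − Q_out = 0.29100 m³/h, so V(t) = 8.66 + 0.29100 t and V(64.7) = 27.488 m³.
No HCl enters, so dm/dt = −Q_out · (m/V).
Separate: dm/m = −Q_out dt/V(t) ⇒ ln(m/m₀) = −(Q_out/(Q_in−Q_out)) ln(V/V₀).
m = m₀ (V₀/V)^(Q_out/(Q_in−Q_out)) = 30.5 × (8.66/27.488)^(2.0275) = 2.9327 mol.

2.93 mol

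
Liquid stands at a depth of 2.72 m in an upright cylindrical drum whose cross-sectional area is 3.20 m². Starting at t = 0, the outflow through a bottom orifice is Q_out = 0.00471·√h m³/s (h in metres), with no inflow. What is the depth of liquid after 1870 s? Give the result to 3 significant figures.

A dh/dt = −Q_out = −0.00471 √h.
This is separable: 2 d(√h)/dt = −0.00471/A, so √h = √h₀ − (0.00471/(2A)) t.
√h = √2.72 − 0.00471·1870/(2·3.20) = 1.6492 − 1.3762 = 0.27304.
h = 0.27304² = 0.074550 m.

0.0746 m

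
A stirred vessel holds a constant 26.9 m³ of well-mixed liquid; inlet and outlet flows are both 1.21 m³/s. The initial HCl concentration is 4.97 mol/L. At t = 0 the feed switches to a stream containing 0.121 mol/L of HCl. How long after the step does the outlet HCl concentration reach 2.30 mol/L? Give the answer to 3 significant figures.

Species balance: V dC/dt = Q(C_in − C) ⇒ τ = V/Q = 22.231 s.
C(t) = C_in + (C₀ − C_in) e^(−t/τ). Set C = 2.30 and solve for t:
e^(−t/τ) = (C − C_in)/(C₀ − C_in) = (2.30 − 0.121)/(4.97 − 0.121) = 0.44937
t = −τ ln(…) = 22.231 × 0.79991 = 17.783 s.

17.8 s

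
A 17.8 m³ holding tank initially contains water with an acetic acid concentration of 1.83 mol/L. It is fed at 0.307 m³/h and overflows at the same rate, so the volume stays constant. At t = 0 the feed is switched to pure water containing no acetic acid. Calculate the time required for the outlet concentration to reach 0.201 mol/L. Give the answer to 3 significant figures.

128 h

Unsteady species balance (constant V, well mixed): V dC/dt = Q(C_in − C), so τ = V/Q = 57.980 h.
C(t) = C_in + (C₀ − C_in) e^(−t/τ). Set C = 0.201 and solve for t:
e^(−t/τ) = (C − C_in)/(C₀ − C_in) = (0.201 − 0)/(1.83 − 0) = 0.10984
t = −τ ln(…) = 57.980 × 2.2088 = 128.07 h.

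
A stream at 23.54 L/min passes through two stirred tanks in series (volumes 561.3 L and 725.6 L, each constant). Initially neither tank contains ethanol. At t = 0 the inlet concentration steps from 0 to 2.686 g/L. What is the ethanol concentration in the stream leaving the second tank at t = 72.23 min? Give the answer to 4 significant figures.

1.991 g/L

Each tank obeys Vᵢ dCᵢ/dt = Q(Cᵢ₋₁ − Cᵢ), so τᵢ = Vᵢ/Q.
τ₁ = 561.3/23.54 = 23.8445 min; τ₂ = 725.6/23.54 = 30.8241 min.
Tank 1: C₁ = C_in(1 − e^(−t/τ₁)). Tank 2 (τ₁ ≠ τ₂): C₂ = C_in[1 − (τ₁ e^(−t/τ₁) − τ₂ e^(−t/τ₂))/(τ₁ − τ₂)].
At t = 72.23: e^(−t/τ₁) = 0.0483539, e^(−t/τ₂) = 0.0960108.
C₂ = 2.686·[1 − (23.8445·0.0483539 − 30.8241·0.0960108)/(-6.97961)] = 2.686·0.741178 = 1.99080 g/L.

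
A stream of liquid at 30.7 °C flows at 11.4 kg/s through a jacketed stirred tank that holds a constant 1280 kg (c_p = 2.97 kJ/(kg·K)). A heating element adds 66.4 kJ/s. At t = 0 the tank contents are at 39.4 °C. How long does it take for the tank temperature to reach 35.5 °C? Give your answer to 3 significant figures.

97.1 s

Heat balance on the well-mixed liquid: M c_p dT/dt = ṁ c_p (T_in − T) + 66.4.
τ = M/ṁ = 112.28 s; T_ss = T_in + Q̇/(ṁ c_p) = 32.661 °C.
T(t) = T_ss + (T₀ − T_ss) e^(−t/τ). Set T = 35.5:
e^(−t/τ) = (35.5 − 32.661)/(39.4 − 32.661) = 0.42127
t = −112.28 · ln(0.42127) = 97.065 s.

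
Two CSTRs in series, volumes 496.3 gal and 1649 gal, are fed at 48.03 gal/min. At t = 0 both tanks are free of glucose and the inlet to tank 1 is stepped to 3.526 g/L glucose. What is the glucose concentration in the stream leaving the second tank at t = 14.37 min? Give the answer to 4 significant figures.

Time constants: τᵢ = Vᵢ/Q for each well-mixed tank.
τ₁ = 496.3/48.03 = 10.3331 min; τ₂ = 1649/48.03 = 34.3327 min.
Tank 1: C₁ = C_in(1 − e^(−t/τ₁)). Tank 2 (τ₁ ≠ τ₂): C₂ = C_in[1 − (τ₁ e^(−t/τ₁) − τ₂ e^(−t/τ₂))/(τ₁ − τ₂)].
At t = 14.37: e^(−t/τ₁) = 0.248908, e^(−t/τ₂) = 0.657999.
C₂ = 3.526·[1 − (10.3331·0.248908 − 34.3327·0.657999)/(-23.9996)] = 3.526·0.165864 = 0.584838 g/L.

0.5848 g/L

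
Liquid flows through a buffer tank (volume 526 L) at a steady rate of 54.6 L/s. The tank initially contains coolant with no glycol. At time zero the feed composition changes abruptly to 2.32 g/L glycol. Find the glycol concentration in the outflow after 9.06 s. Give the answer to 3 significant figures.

Mass balance on the solute (V constant): V dC/dt = Q(C_in − C).
So dC/dt = (C_in − C)/τ with τ = V/Q = 526/54.6 = 9.6337 s.
Integrating: C(t) = C_in + (C₀ − C_in) e^(−t/τ).
C(9.06) = 2.32 + (0 − 2.32)·e^(−9.06/9.6337) = 2.32 + (-2.3200)·0.39045 = 1.4141 g/L.

1.41 g/L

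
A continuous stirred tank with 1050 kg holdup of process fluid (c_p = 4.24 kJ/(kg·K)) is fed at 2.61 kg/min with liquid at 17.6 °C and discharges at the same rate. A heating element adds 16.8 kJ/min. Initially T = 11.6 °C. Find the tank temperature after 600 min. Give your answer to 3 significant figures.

Energy balance: M c_p dT/dt = ṁ c_p (T_in − T) + 16.8.
Rearrange: dT/dt = (T_ss − T)/τ with τ = M/ṁ = 402.30 min and T_ss = T_in + Q̇/(ṁ c_p) = 19.118 °C.
T approaches T_ss exponentially: T(t) = T_ss + (T₀ − T_ss) e^(−t/τ).
T(600) = 19.118 + (-7.5181)·e^(−600/402.30) = 19.118 + (-7.5181)·0.22505 = 17.426 °C.

17.4 °C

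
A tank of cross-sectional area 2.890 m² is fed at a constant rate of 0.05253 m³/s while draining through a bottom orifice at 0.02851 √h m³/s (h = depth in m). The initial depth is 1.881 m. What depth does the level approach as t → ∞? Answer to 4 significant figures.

Unsteady balance on liquid volume: A dh/dt = Q_in − 0.02851 √h. At steady state dh/dt = 0:
Q_in = 0.02851 √h_ss ⇒ √h_ss = 0.05253/0.02851 = 1.84251.
h_ss = 1.84251² = 3.39485 m. (Since h₀ = 1.881 m < h_ss, the level will rise toward this value.)

3.395 m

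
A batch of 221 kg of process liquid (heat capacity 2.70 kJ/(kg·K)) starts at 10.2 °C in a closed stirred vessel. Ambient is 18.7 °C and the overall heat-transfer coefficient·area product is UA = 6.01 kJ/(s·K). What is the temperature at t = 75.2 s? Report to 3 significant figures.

14.7 °C

Lumped-capacitance energy balance: M c_p dT/dt = UA(T_amb − T).
dT/dt = (T_ss − T)/τ with T_ss = T_amb = 18.700 °C, τ = M c_p/UA = 221·2.70/6.01 = 99.285 s.
Solution: T(t) = T_ss + (T₀ − T_ss) e^(−t/τ).
T(75.2) = 18.700 + (-8.5000)·0.46887 = 14.715 °C.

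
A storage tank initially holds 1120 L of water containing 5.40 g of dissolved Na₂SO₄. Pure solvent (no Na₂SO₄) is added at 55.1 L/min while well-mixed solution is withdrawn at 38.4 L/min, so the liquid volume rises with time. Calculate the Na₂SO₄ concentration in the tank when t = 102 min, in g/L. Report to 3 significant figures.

0.000228 g/L

Total volume: dV/dt = Q_in − Q_out = 16.700 L/min, so V(t) = 1120 + 16.700 t and V(102) = 2823.4 L.
Solute balance: dm/dt = 0 − Q_out C = −Q_out m/V(t).
dm/m = −Q_out dt/(V₀ + 16.700 t); integrating gives ln(m/m₀) = −(Q_out/(Q_in−Q_out)) ln(V/V₀).
m = m₀ (V₀/V)^(Q_out/(Q_in−Q_out)) = 5.40 × (1120/2823.4)^(2.2994) = 0.64426 g.
C = m/V = 0.64426/2823.4 = 0.00022818 g/L.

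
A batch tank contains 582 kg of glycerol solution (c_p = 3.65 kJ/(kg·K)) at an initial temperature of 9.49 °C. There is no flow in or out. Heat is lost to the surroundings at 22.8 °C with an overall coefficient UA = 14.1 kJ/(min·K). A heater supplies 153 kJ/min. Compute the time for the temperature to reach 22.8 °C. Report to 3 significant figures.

121 min

Energy balance: M c_p dT/dt = −UA(T − T_amb) + Q̇.
τ = M c_p/UA = 150.66 min; T_ss = T_amb + Q̇/UA = 22.8 + 153/14.1 = 33.651 °C.
T(t) = T_ss + (T₀ − T_ss)e^(−t/τ); set T = 22.8:
t = −τ ln[(T − T_ss)/(T₀ − T_ss)] = −150.66 · ln(0.44911) = 120.60 min.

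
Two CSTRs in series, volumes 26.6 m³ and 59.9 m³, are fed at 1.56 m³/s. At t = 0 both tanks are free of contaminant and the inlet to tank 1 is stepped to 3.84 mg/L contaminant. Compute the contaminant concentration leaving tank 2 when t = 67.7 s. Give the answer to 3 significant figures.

2.71 mg/L

Time constants: τᵢ = Vᵢ/Q for each well-mixed tank.
τ₁ = 26.6/1.56 = 17.051 s; τ₂ = 59.9/1.56 = 38.397 s.
Tank 1: C₁ = C_in(1 − e^(−t/τ₁)). Tank 2 (τ₁ ≠ τ₂): C₂ = C_in[1 − (τ₁ e^(−t/τ₁) − τ₂ e^(−t/τ₂))/(τ₁ − τ₂)].
At t = 67.7: e^(−t/τ₁) = 0.018866, e^(−t/τ₂) = 0.17151.
C₂ = 3.84·[1 − (17.051·0.018866 − 38.397·0.17151)/(-21.346)] = 3.84·0.70657 = 2.7132 mg/L.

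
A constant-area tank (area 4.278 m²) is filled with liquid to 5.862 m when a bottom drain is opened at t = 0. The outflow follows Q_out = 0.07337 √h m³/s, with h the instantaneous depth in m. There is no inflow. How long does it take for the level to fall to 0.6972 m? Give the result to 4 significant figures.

With no inflow, A dh/dt = −0.07337 √h.
This is separable: 2 d(√h)/dt = −0.07337/A, so √h = √h₀ − (0.07337/(2A)) t.
t = 2A(√h₀ − √h)/0.07337 = 2·4.278·(√5.862 − √0.6972)/0.07337
  = 8.55600 × (2.42116 − 0.834985) / 0.07337 = 184.970 s.

185.0 s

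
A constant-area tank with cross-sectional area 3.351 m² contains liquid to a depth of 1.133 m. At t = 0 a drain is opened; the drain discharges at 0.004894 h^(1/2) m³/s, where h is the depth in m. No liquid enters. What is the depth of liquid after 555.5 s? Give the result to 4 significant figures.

With no inflow, A dh/dt = −0.004894 √h.
∫ h^(−1/2) dh = −(0.004894/A) ∫ dt, giving 2√h = 2√h₀ − (0.004894/A) t.
√h = √1.133 − 0.004894·555.5/(2·3.351) = 1.06442 − 0.405643 = 0.658782.
h = 0.658782² = 0.433994 m.

0.4340 m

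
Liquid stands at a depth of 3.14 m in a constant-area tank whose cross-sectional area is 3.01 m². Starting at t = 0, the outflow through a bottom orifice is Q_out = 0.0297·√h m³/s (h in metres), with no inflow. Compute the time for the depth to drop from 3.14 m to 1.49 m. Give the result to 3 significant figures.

Mass balance (ρ constant): A dh/dt = −0.0297 √h.
Separate and integrate: 2(√h − √h₀) = −(0.0297/A) t.
t = 2A(√h₀ − √h)/0.0297 = 2·3.01·(√3.14 − √1.49)/0.0297
  = 6.0200 × (1.7720 − 1.2207) / 0.0297 = 111.75 s.

112 s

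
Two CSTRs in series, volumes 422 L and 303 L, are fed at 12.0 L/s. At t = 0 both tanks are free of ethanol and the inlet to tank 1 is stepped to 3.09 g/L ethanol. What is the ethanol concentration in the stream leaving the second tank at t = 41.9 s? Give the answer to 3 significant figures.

Time constants: τᵢ = Vᵢ/Q for each well-mixed tank.
τ₁ = 422/12.0 = 35.167 s; τ₂ = 303/12.0 = 25.250 s.
Tank 1: C₁ = C_in(1 − e^(−t/τ₁)). Tank 2 (τ₁ ≠ τ₂): C₂ = C_in[1 − (τ₁ e^(−t/τ₁) − τ₂ e^(−t/τ₂))/(τ₁ − τ₂)].
At t = 41.9: e^(−t/τ₁) = 0.30377, e^(−t/τ₂) = 0.19025.
C₂ = 3.09·[1 − (35.167·0.30377 − 25.250·0.19025)/(9.9167)] = 3.09·0.40717 = 1.2582 g/L.

1.26 g/L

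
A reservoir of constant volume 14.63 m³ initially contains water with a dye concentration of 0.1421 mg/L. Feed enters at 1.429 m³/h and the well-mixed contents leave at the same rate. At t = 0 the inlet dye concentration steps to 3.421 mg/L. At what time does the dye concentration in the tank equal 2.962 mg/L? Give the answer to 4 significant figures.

20.13 h

Accumulation = in − out for the solute gives V dC/dt = Q(C_in − C), so τ = V/Q = 10.2379 h.
C(t) = C_in + (C₀ − C_in) e^(−t/τ). Set C = 2.962 and solve for t:
e^(−t/τ) = (C − C_in)/(C₀ − C_in) = (2.962 − 3.421)/(0.1421 − 3.421) = 0.139986
t = −τ ln(…) = 10.2379 × 1.96621 = 20.1299 h.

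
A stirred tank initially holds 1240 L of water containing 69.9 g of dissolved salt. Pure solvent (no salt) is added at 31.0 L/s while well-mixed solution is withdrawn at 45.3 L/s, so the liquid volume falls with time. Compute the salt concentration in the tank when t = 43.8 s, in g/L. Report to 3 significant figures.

Let m(t) be the amount of salt. Volume: V(t) = V₀ + (Q_in − Q_out) t = 1240 − 14.300 t; V(43.8) = 613.66 L.
Solute balance: dm/dt = 0 − Q_out C = −Q_out m/V(t).
Separate: dm/m = −Q_out dt/V(t) ⇒ ln(m/m₀) = −(Q_out/(Q_in−Q_out)) ln(V/V₀).
m = m₀ (V₀/V)^(Q_out/(Q_in−Q_out)) = 69.9 × (1240/613.66)^(-3.1678) = 7.5288 g.
C = m/V = 7.5288/613.66 = 0.012269 g/L.

0.0123 g/L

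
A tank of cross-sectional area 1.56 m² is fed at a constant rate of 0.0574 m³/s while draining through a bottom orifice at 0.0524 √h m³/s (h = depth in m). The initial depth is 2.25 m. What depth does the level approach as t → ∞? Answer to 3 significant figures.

1.20 m

Level balance: A dh/dt = 0.0574 − 0.0524 √h. Setting dh/dt = 0:
Q_in = 0.0524 √h_ss ⇒ √h_ss = 0.0574/0.0524 = 1.0954.
h_ss = 1.0954² = 1.1999 m. (Since h₀ = 2.25 m > h_ss, the level will fall toward this value.)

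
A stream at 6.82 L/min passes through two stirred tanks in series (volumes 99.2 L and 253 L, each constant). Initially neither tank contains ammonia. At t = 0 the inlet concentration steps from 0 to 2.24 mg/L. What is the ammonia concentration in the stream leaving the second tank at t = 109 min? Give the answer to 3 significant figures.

Time constants: τᵢ = Vᵢ/Q for each well-mixed tank.
τ₁ = 99.2/6.82 = 14.545 min; τ₂ = 253/6.82 = 37.097 min.
Tank 1: C₁ = C_in(1 − e^(−t/τ₁)). Tank 2 (τ₁ ≠ τ₂): C₂ = C_in[1 − (τ₁ e^(−t/τ₁) − τ₂ e^(−t/τ₂))/(τ₁ − τ₂)].
At t = 109: e^(−t/τ₁) = 0.00055655, e^(−t/τ₂) = 0.052958.
C₂ = 2.24·[1 − (14.545·0.00055655 − 37.097·0.052958)/(-22.551)] = 2.24·0.91324 = 2.0457 mg/L.

2.05 mg/L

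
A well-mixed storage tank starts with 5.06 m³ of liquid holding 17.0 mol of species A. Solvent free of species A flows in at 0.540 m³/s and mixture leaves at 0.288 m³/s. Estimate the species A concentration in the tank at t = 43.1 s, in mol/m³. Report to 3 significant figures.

Total volume: dV/dt = Q_in − Q_out = 0.25200 m³/s, so V(t) = 5.06 + 0.25200 t and V(43.1) = 15.921 m³.
No species A enters, so dm/dt = −Q_out · (m/V).
Separate: dm/m = −Q_out dt/V(t) ⇒ ln(m/m₀) = −(Q_out/(Q_in−Q_out)) ln(V/V₀).
m = m₀ (V₀/V)^(Q_out/(Q_in−Q_out)) = 17.0 × (5.06/15.921)^(1.1429) = 4.5868 mol.
C = m/V = 4.5868/15.921 = 0.28809 mol/m³.

0.288 mol/m³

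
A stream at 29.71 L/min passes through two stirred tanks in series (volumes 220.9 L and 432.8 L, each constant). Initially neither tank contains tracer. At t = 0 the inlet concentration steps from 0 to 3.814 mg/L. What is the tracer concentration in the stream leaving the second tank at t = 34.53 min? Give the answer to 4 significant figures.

3.124 mg/L

Species balance on tank i: dCᵢ/dt = (Cᵢ₋₁ − Cᵢ)/τᵢ with τᵢ = Vᵢ/Q.
τ₁ = 220.9/29.71 = 7.43521 min; τ₂ = 432.8/29.71 = 14.5675 min.
Solving the cascade with C₁(0)=C₂(0)=0 gives C₂(t) = C_in[1 − (τ₁ e^(−t/τ₁) − τ₂ e^(−t/τ₂))/(τ₁ − τ₂)].
At t = 34.53: e^(−t/τ₁) = 0.00961798, e^(−t/τ₂) = 0.0934483.
C₂ = 3.814·[1 − (7.43521·0.00961798 − 14.5675·0.0934483)/(-7.13228)] = 3.814·0.819161 = 3.12428 mg/L.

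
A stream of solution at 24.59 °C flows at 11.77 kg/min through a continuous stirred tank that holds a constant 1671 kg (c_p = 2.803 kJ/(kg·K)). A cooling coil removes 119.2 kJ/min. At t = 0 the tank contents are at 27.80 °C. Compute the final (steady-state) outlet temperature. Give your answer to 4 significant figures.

M c_p dT/dt = ṁ c_p (T_in − T) − Q̇.
At steady state dT/dt = 0 ⇒ T_ss = T_in − Q̇/(ṁ c_p) = 24.59 − 119.2/(11.77·2.803) = 20.9769 °C.

20.98 °C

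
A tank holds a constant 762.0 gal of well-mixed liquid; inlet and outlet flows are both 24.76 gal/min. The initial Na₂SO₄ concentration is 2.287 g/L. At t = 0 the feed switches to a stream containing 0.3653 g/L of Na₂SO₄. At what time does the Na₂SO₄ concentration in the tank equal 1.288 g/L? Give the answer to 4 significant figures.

Unsteady species balance (constant V, well mixed): V dC/dt = Q(C_in − C), so τ = V/Q = 30.7754 min.
C(t) = C_in + (C₀ − C_in) e^(−t/τ). Set C = 1.288 and solve for t:
e^(−t/τ) = (C − C_in)/(C₀ − C_in) = (1.288 − 0.3653)/(2.287 − 0.3653) = 0.480148
t = −τ ln(…) = 30.7754 × 0.733661 = 22.5788 min.

22.58 min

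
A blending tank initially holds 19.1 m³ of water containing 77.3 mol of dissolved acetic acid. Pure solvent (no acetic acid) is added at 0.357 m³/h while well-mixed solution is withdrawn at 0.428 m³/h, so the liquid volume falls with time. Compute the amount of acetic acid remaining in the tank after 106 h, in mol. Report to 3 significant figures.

Total volume: dV/dt = Q_in − Q_out = -0.071000 m³/h, so V(t) = 19.1 − 0.071000 t and V(106) = 11.574 m³.
Solute balance: dm/dt = 0 − Q_out C = −Q_out m/V(t).
Separate: dm/m = −Q_out dt/V(t) ⇒ ln(m/m₀) = −(Q_out/(Q_in−Q_out)) ln(V/V₀).
m = m₀ (V₀/V)^(Q_out/(Q_in−Q_out)) = 77.3 × (19.1/11.574)^(-6.0282) = 3.7736 mol.

3.77 mol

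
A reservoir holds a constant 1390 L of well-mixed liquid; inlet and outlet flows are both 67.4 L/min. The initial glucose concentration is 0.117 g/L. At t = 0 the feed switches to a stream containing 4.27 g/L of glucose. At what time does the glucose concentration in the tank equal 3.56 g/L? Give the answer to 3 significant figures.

Species balance: V dC/dt = Q(C_in − C) ⇒ τ = V/Q = 20.623 min.
C(t) = C_in + (C₀ − C_in) e^(−t/τ). Set C = 3.56 and solve for t:
e^(−t/τ) = (C − C_in)/(C₀ − C_in) = (3.56 − 4.27)/(0.117 − 4.27) = 0.17096
t = −τ ln(…) = 20.623 × 1.7663 = 36.427 min.

36.4 min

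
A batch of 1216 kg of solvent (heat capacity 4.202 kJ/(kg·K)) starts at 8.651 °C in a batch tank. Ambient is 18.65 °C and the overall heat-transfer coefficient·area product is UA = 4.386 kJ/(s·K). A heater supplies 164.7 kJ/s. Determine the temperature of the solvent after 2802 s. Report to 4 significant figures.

Lumped-capacitance energy balance: M c_p dT/dt = UA(T_amb − T) + Q̇.
dT/dt = (T_ss − T)/τ with T_ss = T_amb + Q̇/UA = 18.65 + 164.7/4.386 = 56.2013 °C, τ = M c_p/UA = 1216·4.202/4.386 = 1164.99 s.
T approaches T_ss exponentially: T(t) = T_ss + (T₀ − T_ss) e^(−t/τ).
T(2802) = 56.2013 + (-47.5503)·0.0902495 = 51.9099 °C.

51.91 °C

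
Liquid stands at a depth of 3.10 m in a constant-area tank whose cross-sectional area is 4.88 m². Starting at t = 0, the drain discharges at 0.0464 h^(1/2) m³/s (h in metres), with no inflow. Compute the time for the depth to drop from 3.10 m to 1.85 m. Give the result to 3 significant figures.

84.3 s

A dh/dt = −Q_out = −0.0464 √h.
Separate and integrate: 2(√h − √h₀) = −(0.0464/A) t.
t = 2A(√h₀ − √h)/0.0464 = 2·4.88·(√3.10 − √1.85)/0.0464
  = 9.7600 × (1.7607 − 1.3601) / 0.0464 = 84.250 s.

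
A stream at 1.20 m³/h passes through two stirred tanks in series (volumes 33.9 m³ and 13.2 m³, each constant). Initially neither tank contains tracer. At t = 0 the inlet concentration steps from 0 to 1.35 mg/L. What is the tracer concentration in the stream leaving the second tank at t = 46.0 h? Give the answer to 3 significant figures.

0.929 mg/L

Species balance on tank i: dCᵢ/dt = (Cᵢ₋₁ − Cᵢ)/τᵢ with τᵢ = Vᵢ/Q.
τ₁ = 33.9/1.20 = 28.250 h; τ₂ = 13.2/1.20 = 11.000 h.
Solving the cascade with C₁(0)=C₂(0)=0 gives C₂(t) = C_in[1 − (τ₁ e^(−t/τ₁) − τ₂ e^(−t/τ₂))/(τ₁ − τ₂)].
At t = 46.0: e^(−t/τ₁) = 0.19626, e^(−t/τ₂) = 0.015271.
C₂ = 1.35·[1 − (28.250·0.19626 − 11.000·0.015271)/(17.250)] = 1.35·0.68833 = 0.92924 mg/L.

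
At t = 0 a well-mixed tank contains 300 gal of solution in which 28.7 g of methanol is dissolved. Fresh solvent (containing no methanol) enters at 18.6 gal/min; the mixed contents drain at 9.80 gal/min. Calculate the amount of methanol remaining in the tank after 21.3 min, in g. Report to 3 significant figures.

16.7 g

Let m(t) be the amount of methanol. Volume: V(t) = V₀ + (Q_in − Q_out) t = 300 + 8.8000 t; V(21.3) = 487.44 gal.
Species balance (pure solvent in): dm/dt = −Q_out · m/V(t).
dm/m = −Q_out dt/(V₀ + 8.8000 t); integrating gives ln(m/m₀) = −(Q_out/(Q_in−Q_out)) ln(V/V₀).
m = m₀ (V₀/V)^(Q_out/(Q_in−Q_out)) = 28.7 × (300/487.44)^(1.1136) = 16.716 g.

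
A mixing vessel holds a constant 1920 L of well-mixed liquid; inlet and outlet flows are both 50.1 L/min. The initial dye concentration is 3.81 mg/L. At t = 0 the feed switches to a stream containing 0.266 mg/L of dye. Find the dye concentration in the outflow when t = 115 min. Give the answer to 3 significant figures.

0.442 mg/L

Mass balance on the solute (V constant): V dC/dt = Q(C_in − C).
Rewrite as dC/dt + C/τ = C_in/τ, τ = V/Q = 38.323 min.
Integrating: C(t) = C_in + (C₀ − C_in) e^(−t/τ).
C(115) = 0.266 + (3.81 − 0.266)·e^(−115/38.323) = 0.266 + (3.5440)·0.049748 = 0.44231 mg/L.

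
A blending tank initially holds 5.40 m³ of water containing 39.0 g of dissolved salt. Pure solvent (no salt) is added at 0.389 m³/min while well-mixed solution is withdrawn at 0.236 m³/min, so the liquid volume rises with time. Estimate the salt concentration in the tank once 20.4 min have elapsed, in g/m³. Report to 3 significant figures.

2.26 g/m³

Let m(t) be the amount of salt. Volume: V(t) = V₀ + (Q_in − Q_out) t = 5.40 + 0.15300 t; V(20.4) = 8.5212 m³.
Solute balance: dm/dt = 0 − Q_out C = −Q_out m/V(t).
dm/m = −Q_out dt/(V₀ + 0.15300 t); integrating gives ln(m/m₀) = −(Q_out/(Q_in−Q_out)) ln(V/V₀).
m = m₀ (V₀/V)^(Q_out/(Q_in−Q_out)) = 39.0 × (5.40/8.5212)^(1.5425) = 19.297 g.
C = m/V = 19.297/8.5212 = 2.2646 g/m³.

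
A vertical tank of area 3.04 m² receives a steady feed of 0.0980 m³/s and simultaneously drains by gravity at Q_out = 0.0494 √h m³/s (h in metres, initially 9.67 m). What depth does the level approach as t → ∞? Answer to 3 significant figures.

A dh/dt = Q_in − 0.0494 √h. Steady state requires inflow = outflow:
Q_in = 0.0494 √h_ss ⇒ √h_ss = 0.0980/0.0494 = 1.9838.
h_ss = 1.9838² = 3.9355 m. (Since h₀ = 9.67 m > h_ss, the level will fall toward this value.)

3.94 m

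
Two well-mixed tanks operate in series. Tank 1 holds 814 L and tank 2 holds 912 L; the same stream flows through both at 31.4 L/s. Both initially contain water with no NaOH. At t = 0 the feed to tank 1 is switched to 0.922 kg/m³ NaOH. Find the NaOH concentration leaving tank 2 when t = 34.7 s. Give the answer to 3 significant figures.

Time constants: τᵢ = Vᵢ/Q for each well-mixed tank.
τ₁ = 814/31.4 = 25.924 s; τ₂ = 912/31.4 = 29.045 s.
Solving the cascade with C₁(0)=C₂(0)=0 gives C₂(t) = C_in[1 − (τ₁ e^(−t/τ₁) − τ₂ e^(−t/τ₂))/(τ₁ − τ₂)].
At t = 34.7: e^(−t/τ₁) = 0.26223, e^(−t/τ₂) = 0.30279.
C₂ = 0.922·[1 − (25.924·0.26223 − 29.045·0.30279)/(-3.1210)] = 0.922·0.36027 = 0.33217 kg/m³.

0.332 kg/m³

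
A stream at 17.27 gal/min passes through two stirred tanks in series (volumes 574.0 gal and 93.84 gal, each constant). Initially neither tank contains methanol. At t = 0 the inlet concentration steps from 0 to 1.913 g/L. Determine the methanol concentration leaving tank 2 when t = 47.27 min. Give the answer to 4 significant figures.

1.362 g/L

Time constants: τᵢ = Vᵢ/Q for each well-mixed tank.
τ₁ = 574.0/17.27 = 33.2368 min; τ₂ = 93.84/17.27 = 5.43370 min.
Solving the cascade with C₁(0)=C₂(0)=0 gives C₂(t) = C_in[1 − (τ₁ e^(−t/τ₁) − τ₂ e^(−t/τ₂))/(τ₁ − τ₂)].
At t = 47.27: e^(−t/τ₁) = 0.241179, e^(−t/τ₂) = 0.000166684.
C₂ = 1.913·[1 − (33.2368·0.241179 − 5.43370·0.000166684)/(27.8031)] = 1.913·0.711719 = 1.36152 g/L.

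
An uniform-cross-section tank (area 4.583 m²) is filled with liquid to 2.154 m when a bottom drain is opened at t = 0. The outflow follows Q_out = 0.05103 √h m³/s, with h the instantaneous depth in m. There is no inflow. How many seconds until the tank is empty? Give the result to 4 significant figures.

263.6 s

With no inflow, A dh/dt = −0.05103 √h.
Separate and integrate: 2(√h − √h₀) = −(0.05103/A) t.
Tank is empty when √h = 0: t_empty = 2A√h₀/0.05103.
t_empty = 2·4.583·√2.154/0.05103 = 9.16600·1.46765/0.05103 = 263.619 s.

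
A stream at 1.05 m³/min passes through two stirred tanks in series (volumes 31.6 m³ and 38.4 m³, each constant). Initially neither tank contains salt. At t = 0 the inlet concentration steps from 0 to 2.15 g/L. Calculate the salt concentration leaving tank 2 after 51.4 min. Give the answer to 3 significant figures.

Species balance on tank i: dCᵢ/dt = (Cᵢ₋₁ − Cᵢ)/τᵢ with τᵢ = Vᵢ/Q.
τ₁ = 31.6/1.05 = 30.095 min; τ₂ = 38.4/1.05 = 36.571 min.
Solving the cascade with C₁(0)=C₂(0)=0 gives C₂(t) = C_in[1 − (τ₁ e^(−t/τ₁) − τ₂ e^(−t/τ₂))/(τ₁ − τ₂)].
At t = 51.4: e^(−t/τ₁) = 0.18124, e^(−t/τ₂) = 0.24525.
C₂ = 2.15·[1 − (30.095·0.18124 − 36.571·0.24525)/(-6.4762)] = 2.15·0.45730 = 0.98319 g/L.

0.983 g/L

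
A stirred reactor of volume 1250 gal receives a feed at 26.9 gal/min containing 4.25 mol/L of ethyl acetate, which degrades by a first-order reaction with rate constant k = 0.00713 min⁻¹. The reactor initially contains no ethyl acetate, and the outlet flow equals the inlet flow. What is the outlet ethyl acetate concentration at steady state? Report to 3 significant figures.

Species balance: V dC/dt = Q C_in − Q C − k V C.
At steady state: 0 = Q C_in − (Q + kV) C_ss, so C_ss = Q C_in/(Q + kV).
C_ss = 26.9·4.25/(26.9 + 0.00713·1250) = 114.32/35.812 = 3.1923 mol/L.

3.19 mol/L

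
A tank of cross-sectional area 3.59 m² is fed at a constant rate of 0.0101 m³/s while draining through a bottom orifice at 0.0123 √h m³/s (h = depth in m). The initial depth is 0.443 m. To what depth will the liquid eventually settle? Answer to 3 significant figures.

Mass balance (ρ constant): A dh/dt = Q_in − 0.0123 √h. At steady state dh/dt = 0:
Q_in = 0.0123 √h_ss ⇒ √h_ss = 0.0101/0.0123 = 0.82114.
h_ss = 0.82114² = 0.67427 m. (Since h₀ = 0.443 m < h_ss, the level will rise toward this value.)

0.674 m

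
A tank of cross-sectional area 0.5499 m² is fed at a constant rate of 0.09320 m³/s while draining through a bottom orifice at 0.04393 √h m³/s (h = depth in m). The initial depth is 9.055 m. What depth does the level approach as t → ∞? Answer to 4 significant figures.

4.501 m

A dh/dt = Q_in − 0.04393 √h. Steady state requires inflow = outflow:
Q_in = 0.04393 √h_ss ⇒ √h_ss = 0.09320/0.04393 = 2.12156.
h_ss = 2.12156² = 4.50100 m. (Since h₀ = 9.055 m > h_ss, the level will fall toward this value.)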